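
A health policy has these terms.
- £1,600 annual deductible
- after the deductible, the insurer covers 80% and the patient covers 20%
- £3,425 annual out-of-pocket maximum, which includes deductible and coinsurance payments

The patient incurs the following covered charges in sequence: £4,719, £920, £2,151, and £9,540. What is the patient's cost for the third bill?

£430.20

Claim 1 (£4,719): deductible takes £1,600, £3,119 remains; coinsurance £3,119 × 20% = £623.80. Cost to patient: £2,223.80. OOP to date £2,223.80.
Claim 2 (£920): deductible already satisfied, so patient's share is 20% × £920 = £184. Patient pays £184; OOP now £2,407.80.
Claim 3 (£2,151): deductible already satisfied, so patient's share is 20% × £2,151 = £430.20. Cost to patient: £430.20. OOP to date £2,838.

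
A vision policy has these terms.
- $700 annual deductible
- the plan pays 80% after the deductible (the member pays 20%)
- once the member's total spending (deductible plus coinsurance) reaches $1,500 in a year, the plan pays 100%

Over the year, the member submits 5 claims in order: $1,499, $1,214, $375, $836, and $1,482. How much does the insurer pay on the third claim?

$300

Claim 1 — $1,499: $700 to deductible, leaving $799; coinsurance $799 × 20% = $159.80. Cost to member: $859.80. OOP to date $859.80. Insurer: $1,499 − $859.80 = $639.20.
Claim 2 — $1,214: 20% coinsurance on $1,214 = $242.80. Cost to member: $242.80. OOP to date $1,102.60. Insurer: $1,214 − $242.80 = $971.20.
Claim 3 — $375: 20% coinsurance on $375 = $75. Member pays $75; OOP now $1,177.60. Insurer: $375 − $75 = $300.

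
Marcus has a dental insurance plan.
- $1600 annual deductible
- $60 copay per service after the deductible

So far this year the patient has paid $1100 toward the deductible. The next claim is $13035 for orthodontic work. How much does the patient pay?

$560

Deductible still to meet: $1600 − $1100 = $500.
After the $500 deductible portion, $13035 − $500 = $12535 is subject to the copay.
Copay on this service: $60.
Patient responsibility: $500 + $60 = $560.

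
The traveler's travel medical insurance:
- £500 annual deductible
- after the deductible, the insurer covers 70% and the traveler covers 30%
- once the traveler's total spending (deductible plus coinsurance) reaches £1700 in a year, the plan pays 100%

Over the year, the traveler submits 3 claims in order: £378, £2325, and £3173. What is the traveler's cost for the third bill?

£539.10

#1 (£378): entire amount goes to the deductible. Traveler pays £378; OOP now £378.
#2 (£2325): £122 finishes the deductible; £2203 goes to coinsurance; coinsurance £2203 × 30% = £660.90. Traveler pays £782.90; OOP now £1160.90.
#3 (£3173): deductible met; 30% of £3173 = £951.90. Adding that to £1160.90 gives £2112.80, past the £1700 cap; traveler pays only £1700 − £1160.90 = £539.10.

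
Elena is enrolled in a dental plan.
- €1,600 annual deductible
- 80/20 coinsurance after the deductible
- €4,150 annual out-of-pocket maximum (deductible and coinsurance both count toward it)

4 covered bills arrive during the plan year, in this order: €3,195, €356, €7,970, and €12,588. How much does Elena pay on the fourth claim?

Bill 1, €3,195: deductible takes €1,600, €1,595 remains; patient's 20% is €319. Patient owes €1,919 (running OOP €1,919).
Bill 2, €356: deductible already satisfied, so patient's share is 20% × €356 = €71.20. Patient owes €71.20 (running OOP €1,990.20).
Bill 3, €7,970: deductible already satisfied, so patient's share is 20% × €7,970 = €1,594. Patient pays €1,594; OOP now €3,584.20.
Bill 4, €12,588: 20% coinsurance on €12,588 = €2,517.60. OOP would hit €6,101.80 > €4,150, so the cap limits the patient to €4,150 − €3,584.20 = €565.80.

€565.80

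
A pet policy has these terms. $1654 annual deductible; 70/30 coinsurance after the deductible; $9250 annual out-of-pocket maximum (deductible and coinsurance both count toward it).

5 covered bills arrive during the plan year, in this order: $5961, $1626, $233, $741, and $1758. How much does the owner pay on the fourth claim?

$222.30

Claim 1 ($5961): $1654 finishes the deductible; $4307 goes to coinsurance; owner's 30% is $1292.10. Owner pays $2946.10; OOP now $2946.10.
Claim 2 ($1626): deductible met; 30% of $1626 = $487.80. Cost to owner: $487.80. OOP to date $3433.90.
Claim 3 ($233): deductible met; 30% of $233 = $69.90. Cost to owner: $69.90. OOP to date $3503.80.
Claim 4 ($741): deductible already satisfied, so owner's share is 30% × $741 = $222.30. Cost to owner: $222.30. OOP to date $3726.10.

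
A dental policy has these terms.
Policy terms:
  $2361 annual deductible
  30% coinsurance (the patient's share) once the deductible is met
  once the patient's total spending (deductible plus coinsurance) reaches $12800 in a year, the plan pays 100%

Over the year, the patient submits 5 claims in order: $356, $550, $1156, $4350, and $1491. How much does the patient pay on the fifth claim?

Claim 1 ($356): all of it applies to the deductible. Patient pays $356; OOP now $356.
Claim 2 ($550): entire amount goes to the deductible. Patient owes $550 (running OOP $906).
Claim 3 ($1156): all of it applies to the deductible. Patient pays $1156; OOP now $2062.
Claim 4 ($4350): $299 finishes the deductible; $4051 goes to coinsurance; coinsurance $4051 × 30% = $1215.30. Cost to patient: $1514.30. OOP to date $3576.30.
Claim 5 ($1491): deductible met; 30% of $1491 = $447.30. Patient pays $447.30; OOP now $4023.60.

$447.30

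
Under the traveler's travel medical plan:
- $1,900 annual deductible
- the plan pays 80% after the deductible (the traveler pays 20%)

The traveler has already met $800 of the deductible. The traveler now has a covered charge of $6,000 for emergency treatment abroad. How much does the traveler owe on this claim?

Deductible still to meet: $1,900 − $800 = $1,100.
That leaves $6,000 − $1,100 = $4,900 for coinsurance.
Coinsurance: $4,900 × 20% = $980.
Traveler responsibility: $1,100 + $980 = $2,080.

$2,080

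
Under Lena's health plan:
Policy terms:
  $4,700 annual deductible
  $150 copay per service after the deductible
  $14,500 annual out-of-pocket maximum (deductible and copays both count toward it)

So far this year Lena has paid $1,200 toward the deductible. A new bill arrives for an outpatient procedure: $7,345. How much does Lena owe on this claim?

Remaining deductible: $4,700 − $1,200 = $3,500.
The remaining $3,845 (= $7,345 − $3,500) moves to the copay.
Copay on this service: $150.
So the patient owes $3,500 + $150 = $3,650 before any cap.
Cumulative spending $1,200 + $3,650 = $4,850 stays under the $14,500 maximum.

$3,650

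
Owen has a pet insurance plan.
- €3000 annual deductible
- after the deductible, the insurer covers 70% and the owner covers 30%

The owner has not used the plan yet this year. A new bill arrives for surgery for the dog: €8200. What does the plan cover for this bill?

Nothing has been paid toward the €3000 deductible, so the first €3000 of this charge is applied there.
That leaves €8200 − €3000 = €5200 for coinsurance.
30% of €5200 = €1560 falls to the owner.
Owner responsibility: €3000 + €1560 = €4560.
The plan picks up €8200 − €4560 = €3640.

€3640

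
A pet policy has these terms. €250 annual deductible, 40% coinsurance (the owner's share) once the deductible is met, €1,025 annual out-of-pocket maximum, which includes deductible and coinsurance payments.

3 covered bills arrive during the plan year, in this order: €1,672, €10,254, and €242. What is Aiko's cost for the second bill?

€206.20

#1 (€1,672): €250 finishes the deductible; €1,422 goes to coinsurance; owner's 40% is €568.80. Cost to owner: €818.80. OOP to date €818.80.
#2 (€10,254): deductible met; 40% of €10,254 = €4,101.60. OOP would hit €4,920.40 > €1,025, so the cap limits the owner to €1,025 − €818.80 = €206.20.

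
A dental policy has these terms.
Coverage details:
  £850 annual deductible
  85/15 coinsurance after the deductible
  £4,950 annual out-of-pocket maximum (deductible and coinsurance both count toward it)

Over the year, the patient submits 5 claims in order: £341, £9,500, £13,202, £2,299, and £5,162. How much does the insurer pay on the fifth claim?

£4,735.80

Bill 1, £341: all of it applies to the deductible. Patient owes £341 (running OOP £341). Insurer: £341 − £341 = £0.
Bill 2, £9,500: deductible takes £509, £8,991 remains; 15% of £8,991 = £1,348.65. Cost to patient: £1,857.65. OOP to date £2,198.65. Insurer: £9,500 − £1,857.65 = £7,642.35.
Bill 3, £13,202: 15% coinsurance on £13,202 = £1,980.30. Patient pays £1,980.30; OOP now £4,178.95. Insurer: £13,202 − £1,980.30 = £11,221.70.
Bill 4, £2,299: deductible met; 15% of £2,299 = £344.85. Patient pays £344.85; OOP now £4,523.80. Plan pays £2,299 − £344.85 = £1,954.15.
Bill 5, £5,162: 15% coinsurance on £5,162 = £774.30. That would push OOP to £5,298.10, over the £4,950 cap, so patient pays £4,950 − £4,523.80 = £426.20. Insurer: £5,162 − £426.20 = £4,735.80.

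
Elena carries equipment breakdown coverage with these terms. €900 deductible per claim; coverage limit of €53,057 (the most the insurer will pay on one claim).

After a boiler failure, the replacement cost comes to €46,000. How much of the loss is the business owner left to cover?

€900

Subtract the deductible: €46,000 − €900 = €45,100.
€45,100 is within the €53,057 limit, so the insurer pays €45,100.
Out of pocket: €46,000 − €45,100 = €900.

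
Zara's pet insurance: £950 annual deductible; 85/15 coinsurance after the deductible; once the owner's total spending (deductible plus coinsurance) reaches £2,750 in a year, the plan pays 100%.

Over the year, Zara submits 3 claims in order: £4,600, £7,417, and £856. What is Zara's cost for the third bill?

Claim 1 (£4,600): £950 to deductible, leaving £3,650; coinsurance £3,650 × 15% = £547.50. Cost to owner: £1,497.50. OOP to date £1,497.50.
Claim 2 (£7,417): deductible already satisfied, so owner's share is 15% × £7,417 = £1,112.55. Owner pays £1,112.55; OOP now £2,610.05.
Claim 3 (£856): deductible met; 15% of £856 = £128.40. Owner pays £128.40; OOP now £2,738.45.

£128.40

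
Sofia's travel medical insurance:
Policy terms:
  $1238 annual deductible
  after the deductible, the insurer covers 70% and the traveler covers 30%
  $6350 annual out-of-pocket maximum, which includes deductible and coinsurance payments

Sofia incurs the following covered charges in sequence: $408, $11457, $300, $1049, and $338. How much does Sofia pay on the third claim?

Claim 1 ($408): fully absorbed by the deductible. Traveler pays $408; OOP now $408.
Claim 2 ($11457): deductible takes $830, $10627 remains; traveler's 30% is $3188.10. Cost to traveler: $4018.10. OOP to date $4426.10.
Claim 3 ($300): deductible met; 30% of $300 = $90. Traveler pays $90; OOP now $4516.10.

$90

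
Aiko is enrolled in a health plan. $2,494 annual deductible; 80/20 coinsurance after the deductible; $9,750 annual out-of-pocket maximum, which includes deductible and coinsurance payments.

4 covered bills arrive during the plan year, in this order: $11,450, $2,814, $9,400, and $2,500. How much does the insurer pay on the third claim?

#1 ($11,450): deductible takes $2,494, $8,956 remains; patient's 20% is $1,791.20. Patient owes $4,285.20 (running OOP $4,285.20). Plan pays $11,450 − $4,285.20 = $7,164.80.
#2 ($2,814): 20% coinsurance on $2,814 = $562.80. Cost to patient: $562.80. OOP to date $4,848. Insurer: $2,814 − $562.80 = $2,251.20.
#3 ($9,400): deductible already satisfied, so patient's share is 20% × $9,400 = $1,880. Patient pays $1,880; OOP now $6,728. Insurer: $9,400 − $1,880 = $7,520.

$7,520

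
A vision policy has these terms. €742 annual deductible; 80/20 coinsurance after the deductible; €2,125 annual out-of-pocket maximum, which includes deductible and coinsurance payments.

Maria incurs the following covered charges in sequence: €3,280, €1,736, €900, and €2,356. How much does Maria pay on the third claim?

Claim 1 (€3,280): €742 to deductible, leaving €2,538; 20% of €2,538 = €507.60. Member pays €1,249.60; OOP now €1,249.60.
Claim 2 (€1,736): deductible met; 20% of €1,736 = €347.20. Cost to member: €347.20. OOP to date €1,596.80.
Claim 3 (€900): 20% coinsurance on €900 = €180. Member pays €180; OOP now €1,776.80.

€180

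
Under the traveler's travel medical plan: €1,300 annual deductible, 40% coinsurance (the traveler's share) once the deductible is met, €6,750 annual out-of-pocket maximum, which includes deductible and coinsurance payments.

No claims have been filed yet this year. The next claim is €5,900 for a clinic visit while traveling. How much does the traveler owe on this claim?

€3,140

Nothing has been paid toward the €1,300 deductible, so the first €1,300 of this charge is applied there.
After the €1,300 deductible portion, €5,900 − €1,300 = €4,600 is subject to coinsurance.
Coinsurance: €4,600 × 40% = €1,840.
Traveler responsibility before any cap: €1,300 + €1,840 = €3,140.
Year-to-date out-of-pocket becomes €0 + €3,140 = €3,140, still under the €6,750 maximum, so no cap applies.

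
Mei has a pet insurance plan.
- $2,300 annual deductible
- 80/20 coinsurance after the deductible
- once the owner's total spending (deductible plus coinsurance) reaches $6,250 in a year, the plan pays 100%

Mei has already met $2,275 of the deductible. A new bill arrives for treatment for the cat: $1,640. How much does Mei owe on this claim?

Remaining deductible: $2,300 − $2,275 = $25.
That leaves $1,640 − $25 = $1,615 for coinsurance.
Coinsurance: $1,615 × 20% = $323.
So the owner owes $25 + $323 = $348 before any cap.
Total out-of-pocket so far would be $2,275 + $348 = $2,623, below the $6,250 cap — no reduction.

$348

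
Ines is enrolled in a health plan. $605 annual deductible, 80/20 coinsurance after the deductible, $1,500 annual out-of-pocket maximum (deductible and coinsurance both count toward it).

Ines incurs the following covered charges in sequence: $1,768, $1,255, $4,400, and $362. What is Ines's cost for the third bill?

$411.40

Bill 1, $1,768: $605 to deductible, leaving $1,163; 20% of $1,163 = $232.60. Patient owes $837.60 (running OOP $837.60).
Bill 2, $1,255: 20% coinsurance on $1,255 = $251. Patient pays $251; OOP now $1,088.60.
Bill 3, $4,400: deductible met; 20% of $4,400 = $880. OOP would hit $1,968.60 > $1,500, so the cap limits the patient to $1,500 − $1,088.60 = $411.40.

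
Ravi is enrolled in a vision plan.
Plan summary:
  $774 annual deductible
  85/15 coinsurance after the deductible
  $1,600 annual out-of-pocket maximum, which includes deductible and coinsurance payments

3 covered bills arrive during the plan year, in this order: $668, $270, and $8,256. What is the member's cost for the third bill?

$801.40

Claim 1 ($668): fully absorbed by the deductible. Cost to member: $668. OOP to date $668.
Claim 2 ($270): $106 finishes the deductible; $164 goes to coinsurance; 15% of $164 = $24.60. Member owes $130.60 (running OOP $798.60).
Claim 3 ($8,256): deductible met; 15% of $8,256 = $1,238.40. OOP would hit $2,037 > $1,600, so the cap limits the member to $1,600 − $798.60 = $801.40.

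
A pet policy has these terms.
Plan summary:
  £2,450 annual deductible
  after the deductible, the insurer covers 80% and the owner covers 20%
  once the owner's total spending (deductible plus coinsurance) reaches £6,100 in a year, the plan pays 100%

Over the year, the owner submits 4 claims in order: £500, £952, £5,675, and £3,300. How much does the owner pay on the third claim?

£1,933.40

#1 (£500): all of it applies to the deductible. Owner owes £500 (running OOP £500).
#2 (£952): entire amount goes to the deductible. Owner pays £952; OOP now £1,452.
#3 (£5,675): £998 finishes the deductible; £4,677 goes to coinsurance; owner's 20% is £935.40. Owner pays £1,933.40; OOP now £3,385.40.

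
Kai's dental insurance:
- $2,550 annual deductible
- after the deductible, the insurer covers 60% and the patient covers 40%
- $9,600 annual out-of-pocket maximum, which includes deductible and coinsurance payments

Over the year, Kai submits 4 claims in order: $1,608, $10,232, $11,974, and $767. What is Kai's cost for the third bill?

Claim 1 ($1,608): fully absorbed by the deductible. Cost to patient: $1,608. OOP to date $1,608.
Claim 2 ($10,232): $942 finishes the deductible; $9,290 goes to coinsurance; 40% of $9,290 = $3,716. Cost to patient: $4,658. OOP to date $6,266.
Claim 3 ($11,974): deductible already satisfied, so patient's share is 40% × $11,974 = $4,789.60. That would push OOP to $11,055.60, over the $9,600 cap, so patient pays $9,600 − $6,266 = $3,334.

$3,334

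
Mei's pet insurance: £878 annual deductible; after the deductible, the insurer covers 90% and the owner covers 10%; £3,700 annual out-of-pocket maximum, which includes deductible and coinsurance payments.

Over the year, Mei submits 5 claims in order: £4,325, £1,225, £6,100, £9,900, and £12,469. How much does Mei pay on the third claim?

#1 (£4,325): £878 to deductible, leaving £3,447; coinsurance £3,447 × 10% = £344.70. Owner owes £1,222.70 (running OOP £1,222.70).
#2 (£1,225): 10% coinsurance on £1,225 = £122.50. Owner pays £122.50; OOP now £1,345.20.
#3 (£6,100): 10% coinsurance on £6,100 = £610. Owner pays £610; OOP now £1,955.20.

£610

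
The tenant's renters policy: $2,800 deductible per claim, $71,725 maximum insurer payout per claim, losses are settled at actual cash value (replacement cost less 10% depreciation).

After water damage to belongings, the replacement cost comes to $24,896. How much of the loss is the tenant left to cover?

At 10% depreciation, ACV = $24,896 − $2,489.60 = $22,406.40.
Subtract the deductible: $22,406.40 − $2,800 = $19,606.40.
$19,606.40 is within the $71,725 limit, so the insurer pays $19,606.40.
Out of pocket: $24,896 − $19,606.40 = $5,289.60.

$5,289.60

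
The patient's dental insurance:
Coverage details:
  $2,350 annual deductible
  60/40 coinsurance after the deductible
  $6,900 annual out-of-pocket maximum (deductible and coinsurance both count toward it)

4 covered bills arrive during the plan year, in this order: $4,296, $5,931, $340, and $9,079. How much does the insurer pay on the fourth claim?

#1 ($4,296): deductible takes $2,350, $1,946 remains; coinsurance $1,946 × 40% = $778.40. Cost to patient: $3,128.40. OOP to date $3,128.40. Plan pays $4,296 − $3,128.40 = $1,167.60.
#2 ($5,931): deductible already satisfied, so patient's share is 40% × $5,931 = $2,372.40. Patient owes $2,372.40 (running OOP $5,500.80). Plan pays $5,931 − $2,372.40 = $3,558.60.
#3 ($340): deductible met; 40% of $340 = $136. Patient owes $136 (running OOP $5,636.80). Insurer: $340 − $136 = $204.
#4 ($9,079): 40% coinsurance on $9,079 = $3,631.60. Adding that to $5,636.80 gives $9,268.40, past the $6,900 cap; patient pays only $6,900 − $5,636.80 = $1,263.20. Insurer: $9,079 − $1,263.20 = $7,815.80.

$7,815.80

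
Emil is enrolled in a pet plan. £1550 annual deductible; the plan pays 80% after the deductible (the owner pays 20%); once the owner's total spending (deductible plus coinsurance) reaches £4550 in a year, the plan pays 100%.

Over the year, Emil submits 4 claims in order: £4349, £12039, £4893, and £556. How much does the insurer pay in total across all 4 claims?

Claim 1 — £4349: deductible takes £1550, £2799 remains; 20% of £2799 = £559.80. Cost to owner: £2109.80. OOP to date £2109.80. Insurer: £4349 − £2109.80 = £2239.20.
Claim 2 — £12039: deductible met; 20% of £12039 = £2407.80. Owner owes £2407.80 (running OOP £4517.60). Plan pays £12039 − £2407.80 = £9631.20.
Claim 3 — £4893: deductible met; 20% of £4893 = £978.60. OOP would hit £5496.20 > £4550, so the cap limits the owner to £4550 − £4517.60 = £32.40. Insurer: £4893 − £32.40 = £4860.60.
Claim 4 — £556: 20% coinsurance on £556 = £111.20. That would push OOP to £4661.20, over the £4550 cap, so owner pays £4550 − £4550 = £0. Plan pays £556 − £0 = £556.
Insurer total = bills − owner's total = £21837 − £4550 = £17287.

£17287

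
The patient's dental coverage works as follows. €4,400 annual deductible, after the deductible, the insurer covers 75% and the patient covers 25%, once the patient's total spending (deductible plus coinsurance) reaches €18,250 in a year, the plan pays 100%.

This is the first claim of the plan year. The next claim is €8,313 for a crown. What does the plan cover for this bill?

€2,934.75

Deductible not yet touched, so the first €4,400 of the bill goes to the deductible.
That leaves €8,313 − €4,400 = €3,913 for coinsurance.
Coinsurance: €3,913 × 25% = €978.25.
That puts the patient's cost at €4,400 + €978.25 = €5,378.25 before any cap.
Year-to-date out-of-pocket becomes €0 + €5,378.25 = €5,378.25, still under the €18,250 maximum, so no cap applies.
The insurer covers the remainder: €8,313 − €5,378.25 = €2,934.75.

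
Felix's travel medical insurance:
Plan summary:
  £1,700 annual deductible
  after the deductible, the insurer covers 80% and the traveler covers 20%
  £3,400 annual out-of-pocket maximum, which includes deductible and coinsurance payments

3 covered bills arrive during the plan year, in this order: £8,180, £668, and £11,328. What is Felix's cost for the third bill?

£270.40

Claim 1 (£8,180): £1,700 to deductible, leaving £6,480; 20% of £6,480 = £1,296. Traveler pays £2,996; OOP now £2,996.
Claim 2 (£668): 20% coinsurance on £668 = £133.60. Traveler pays £133.60; OOP now £3,129.60.
Claim 3 (£11,328): deductible met; 20% of £11,328 = £2,265.60. Adding that to £3,129.60 gives £5,395.20, past the £3,400 cap; traveler pays only £3,400 − £3,129.60 = £270.40.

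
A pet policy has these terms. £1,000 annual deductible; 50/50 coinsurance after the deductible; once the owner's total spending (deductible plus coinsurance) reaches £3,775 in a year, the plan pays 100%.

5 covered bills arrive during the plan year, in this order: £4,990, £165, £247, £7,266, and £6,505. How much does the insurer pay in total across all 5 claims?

Claim 1 — £4,990: deductible takes £1,000, £3,990 remains; 50% of £3,990 = £1,995. Owner owes £2,995 (running OOP £2,995). Insurer: £4,990 − £2,995 = £1,995.
Claim 2 — £165: deductible already satisfied, so owner's share is 50% × £165 = £82.50. Owner owes £82.50 (running OOP £3,077.50). Plan pays £165 − £82.50 = £82.50.
Claim 3 — £247: deductible met; 50% of £247 = £123.50. Owner owes £123.50 (running OOP £3,201). Insurer: £247 − £123.50 = £123.50.
Claim 4 — £7,266: 50% coinsurance on £7,266 = £3,633. Adding that to £3,201 gives £6,834, past the £3,775 cap; owner pays only £3,775 − £3,201 = £574. Insurer: £7,266 − £574 = £6,692.
Claim 5 — £6,505: 50% coinsurance on £6,505 = £3,252.50. Adding that to £3,775 gives £7,027.50, past the £3,775 cap; owner pays only £3,775 − £3,775 = £0. Plan pays £6,505 − £0 = £6,505.
Insurer total = bills − owner's total = £19,173 − £3,775 = £15,398.

£15,398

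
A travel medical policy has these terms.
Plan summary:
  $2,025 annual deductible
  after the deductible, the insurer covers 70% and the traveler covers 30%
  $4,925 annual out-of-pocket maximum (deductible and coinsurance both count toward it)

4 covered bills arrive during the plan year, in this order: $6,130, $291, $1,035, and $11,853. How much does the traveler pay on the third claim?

Claim 1 ($6,130): deductible takes $2,025, $4,105 remains; coinsurance $4,105 × 30% = $1,231.50. Traveler owes $3,256.50 (running OOP $3,256.50).
Claim 2 ($291): deductible met; 30% of $291 = $87.30. Cost to traveler: $87.30. OOP to date $3,343.80.
Claim 3 ($1,035): 30% coinsurance on $1,035 = $310.50. Traveler pays $310.50; OOP now $3,654.30.

$310.50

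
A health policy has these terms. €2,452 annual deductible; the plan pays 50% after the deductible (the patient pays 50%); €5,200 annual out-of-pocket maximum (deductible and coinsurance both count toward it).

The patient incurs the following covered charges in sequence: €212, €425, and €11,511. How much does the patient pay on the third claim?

€4,563

Claim 1 — €212: entire amount goes to the deductible. Patient owes €212 (running OOP €212).
Claim 2 — €425: entire amount goes to the deductible. Cost to patient: €425. OOP to date €637.
Claim 3 — €11,511: deductible takes €1,815, €9,696 remains; coinsurance €9,696 × 50% = €4,848. Claim cost before the cap: €1,815 + €4,848 = €6,663. Adding that to €637 gives €7,300, past the €5,200 cap; patient pays only €5,200 − €637 = €4,563.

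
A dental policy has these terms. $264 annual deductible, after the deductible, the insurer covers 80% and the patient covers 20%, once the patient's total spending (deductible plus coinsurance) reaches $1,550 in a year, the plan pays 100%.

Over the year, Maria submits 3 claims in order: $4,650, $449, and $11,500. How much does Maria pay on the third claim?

$319

#1 ($4,650): deductible takes $264, $4,386 remains; coinsurance $4,386 × 20% = $877.20. Cost to patient: $1,141.20. OOP to date $1,141.20.
#2 ($449): deductible already satisfied, so patient's share is 20% × $449 = $89.80. Cost to patient: $89.80. OOP to date $1,231.
#3 ($11,500): 20% coinsurance on $11,500 = $2,300. Adding that to $1,231 gives $3,531, past the $1,550 cap; patient pays only $1,550 − $1,231 = $319.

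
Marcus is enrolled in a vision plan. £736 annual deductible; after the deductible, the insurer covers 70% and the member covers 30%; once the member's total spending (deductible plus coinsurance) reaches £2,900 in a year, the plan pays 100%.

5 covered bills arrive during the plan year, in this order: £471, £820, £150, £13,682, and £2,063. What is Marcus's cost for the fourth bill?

Bill 1, £471: fully absorbed by the deductible. Member owes £471 (running OOP £471).
Bill 2, £820: deductible takes £265, £555 remains; 30% of £555 = £166.50. Cost to member: £431.50. OOP to date £902.50.
Bill 3, £150: 30% coinsurance on £150 = £45. Member owes £45 (running OOP £947.50).
Bill 4, £13,682: deductible met; 30% of £13,682 = £4,104.60. That would push OOP to £5,052.10, over the £2,900 cap, so member pays £2,900 − £947.50 = £1,952.50.

£1,952.50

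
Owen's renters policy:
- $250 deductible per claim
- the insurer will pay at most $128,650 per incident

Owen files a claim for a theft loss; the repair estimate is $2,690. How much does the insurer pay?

After the deductible, $2,690 − $250 = $2,440 remains.
$2,440 is within the $128,650 limit, so the insurer pays $2,440.

$2,440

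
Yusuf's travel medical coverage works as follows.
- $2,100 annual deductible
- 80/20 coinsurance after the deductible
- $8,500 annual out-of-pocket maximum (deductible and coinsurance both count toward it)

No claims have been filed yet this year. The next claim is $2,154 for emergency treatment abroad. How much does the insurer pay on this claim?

$43.20

Nothing has been paid toward the $2,100 deductible, so the first $2,100 of this charge is applied there.
The remaining $54 (= $2,154 − $2,100) moves to coinsurance.
20% of $54 = $10.80 falls to the traveler.
Traveler responsibility before any cap: $2,100 + $10.80 = $2,110.80.
Cumulative spending $0 + $2,110.80 = $2,110.80 stays under the $8,500 maximum.
The insurer covers the remainder: $2,154 − $2,110.80 = $43.20.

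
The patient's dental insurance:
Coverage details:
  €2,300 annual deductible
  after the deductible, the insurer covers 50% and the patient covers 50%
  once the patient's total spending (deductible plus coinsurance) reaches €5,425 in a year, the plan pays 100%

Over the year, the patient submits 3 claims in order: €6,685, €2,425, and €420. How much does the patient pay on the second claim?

Claim 1 (€6,685): €2,300 finishes the deductible; €4,385 goes to coinsurance; coinsurance €4,385 × 50% = €2,192.50. Cost to patient: €4,492.50. OOP to date €4,492.50.
Claim 2 (€2,425): deductible met; 50% of €2,425 = €1,212.50. Adding that to €4,492.50 gives €5,705, past the €5,425 cap; patient pays only €5,425 − €4,492.50 = €932.50.

€932.50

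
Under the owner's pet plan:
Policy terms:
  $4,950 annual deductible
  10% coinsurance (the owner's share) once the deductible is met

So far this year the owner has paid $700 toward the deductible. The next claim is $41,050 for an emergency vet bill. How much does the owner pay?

Deductible still to meet: $4,950 − $700 = $4,250.
That leaves $41,050 − $4,250 = $36,800 for coinsurance.
Owner's 10% share of $36,800 is $3,680.
So the owner owes $4,250 + $3,680 = $7,930.

$7,930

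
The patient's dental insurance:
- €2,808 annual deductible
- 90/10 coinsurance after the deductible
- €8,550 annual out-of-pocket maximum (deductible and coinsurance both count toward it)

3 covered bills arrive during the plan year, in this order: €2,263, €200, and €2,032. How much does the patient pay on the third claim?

Claim 1 (€2,263): entire amount goes to the deductible. Patient pays €2,263; OOP now €2,263.
Claim 2 (€200): all of it applies to the deductible. Patient owes €200 (running OOP €2,463).
Claim 3 (€2,032): €345 finishes the deductible; €1,687 goes to coinsurance; 10% of €1,687 = €168.70. Patient pays €513.70; OOP now €2,976.70.

€513.70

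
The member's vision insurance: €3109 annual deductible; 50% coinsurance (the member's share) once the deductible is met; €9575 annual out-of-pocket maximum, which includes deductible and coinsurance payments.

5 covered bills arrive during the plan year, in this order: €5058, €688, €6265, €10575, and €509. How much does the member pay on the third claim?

€3132.50

Bill 1, €5058: €3109 to deductible, leaving €1949; 50% of €1949 = €974.50. Cost to member: €4083.50. OOP to date €4083.50.
Bill 2, €688: 50% coinsurance on €688 = €344. Member pays €344; OOP now €4427.50.
Bill 3, €6265: 50% coinsurance on €6265 = €3132.50. Member owes €3132.50 (running OOP €7560).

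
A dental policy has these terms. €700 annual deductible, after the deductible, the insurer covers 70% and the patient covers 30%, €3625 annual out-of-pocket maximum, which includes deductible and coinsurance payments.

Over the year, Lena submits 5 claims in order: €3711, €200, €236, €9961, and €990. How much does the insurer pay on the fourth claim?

Bill 1, €3711: €700 to deductible, leaving €3011; 30% of €3011 = €903.30. Cost to patient: €1603.30. OOP to date €1603.30. Insurer: €3711 − €1603.30 = €2107.70.
Bill 2, €200: deductible met; 30% of €200 = €60. Patient pays €60; OOP now €1663.30. Plan pays €200 − €60 = €140.
Bill 3, €236: deductible already satisfied, so patient's share is 30% × €236 = €70.80. Cost to patient: €70.80. OOP to date €1734.10. Insurer: €236 − €70.80 = €165.20.
Bill 4, €9961: 30% coinsurance on €9961 = €2988.30. Adding that to €1734.10 gives €4722.40, past the €3625 cap; patient pays only €3625 − €1734.10 = €1890.90. Insurer: €9961 − €1890.90 = €8070.10.

€8070.10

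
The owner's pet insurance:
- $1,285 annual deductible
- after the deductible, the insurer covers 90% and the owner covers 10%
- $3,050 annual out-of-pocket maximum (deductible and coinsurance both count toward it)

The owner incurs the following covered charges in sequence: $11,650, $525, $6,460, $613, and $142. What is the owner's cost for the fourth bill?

$30

Bill 1, $11,650: $1,285 to deductible, leaving $10,365; owner's 10% is $1,036.50. Owner owes $2,321.50 (running OOP $2,321.50).
Bill 2, $525: 10% coinsurance on $525 = $52.50. Owner owes $52.50 (running OOP $2,374).
Bill 3, $6,460: 10% coinsurance on $6,460 = $646. Owner pays $646; OOP now $3,020.
Bill 4, $613: deductible already satisfied, so owner's share is 10% × $613 = $61.30. Adding that to $3,020 gives $3,081.30, past the $3,050 cap; owner pays only $3,050 − $3,020 = $30.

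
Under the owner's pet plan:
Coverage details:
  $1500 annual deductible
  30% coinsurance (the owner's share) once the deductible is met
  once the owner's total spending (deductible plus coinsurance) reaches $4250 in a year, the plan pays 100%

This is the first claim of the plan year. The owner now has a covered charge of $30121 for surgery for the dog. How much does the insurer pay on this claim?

$25871

Deductible not yet touched, so the first $1500 of the bill goes to the deductible.
After the $1500 deductible portion, $30121 − $1500 = $28621 is subject to coinsurance.
30% of $28621 = $8586.30 falls to the owner.
So the owner owes $1500 + $8586.30 = $10086.30 before any cap.
Adding $10086.30 to the $0 already spent would give $10086.30, which exceeds the $4250 cap; the owner pays just $4250 − $0 = $4250.
The plan picks up $30121 − $4250 = $25871.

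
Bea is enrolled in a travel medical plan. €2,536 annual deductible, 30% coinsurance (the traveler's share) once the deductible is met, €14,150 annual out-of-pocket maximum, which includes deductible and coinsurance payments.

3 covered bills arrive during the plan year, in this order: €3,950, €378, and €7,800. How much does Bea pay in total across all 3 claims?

Bill 1, €3,950: deductible takes €2,536, €1,414 remains; 30% of €1,414 = €424.20. Cost to traveler: €2,960.20. OOP to date €2,960.20.
Bill 2, €378: deductible already satisfied, so traveler's share is 30% × €378 = €113.40. Traveler owes €113.40 (running OOP €3,073.60).
Bill 3, €7,800: deductible met; 30% of €7,800 = €2,340. Traveler owes €2,340 (running OOP €5,413.60).
Summing the traveler's payments: €2,960.20 + €113.40 + €2,340 = €5,413.60.

€5,413.60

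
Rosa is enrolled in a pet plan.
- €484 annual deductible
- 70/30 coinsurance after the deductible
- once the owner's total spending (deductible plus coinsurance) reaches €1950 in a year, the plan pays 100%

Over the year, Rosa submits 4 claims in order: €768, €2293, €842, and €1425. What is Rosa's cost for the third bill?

Bill 1, €768: €484 finishes the deductible; €284 goes to coinsurance; owner's 30% is €85.20. Cost to owner: €569.20. OOP to date €569.20.
Bill 2, €2293: deductible met; 30% of €2293 = €687.90. Owner pays €687.90; OOP now €1257.10.
Bill 3, €842: 30% coinsurance on €842 = €252.60. Owner owes €252.60 (running OOP €1509.70).

€252.60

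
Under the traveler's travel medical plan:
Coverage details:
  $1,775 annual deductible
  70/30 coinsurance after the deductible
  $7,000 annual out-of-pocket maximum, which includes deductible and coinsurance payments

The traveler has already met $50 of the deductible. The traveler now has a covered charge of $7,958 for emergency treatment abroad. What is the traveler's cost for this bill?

$3,594.90

$50 of the $1,775 deductible is already met, leaving $1,725.
The remaining $6,233 (= $7,958 − $1,725) moves to coinsurance.
30% of $6,233 = $1,869.90 falls to the traveler.
So the traveler owes $1,725 + $1,869.90 = $3,594.90 before any cap.
Cumulative spending $50 + $3,594.90 = $3,644.90 stays under the $7,000 maximum.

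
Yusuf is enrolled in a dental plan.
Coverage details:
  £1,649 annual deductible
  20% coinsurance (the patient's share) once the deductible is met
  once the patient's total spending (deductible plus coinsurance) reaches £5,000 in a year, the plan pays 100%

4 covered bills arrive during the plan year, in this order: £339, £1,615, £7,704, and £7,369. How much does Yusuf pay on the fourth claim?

£1,473.80

Bill 1, £339: fully absorbed by the deductible. Patient owes £339 (running OOP £339).
Bill 2, £1,615: £1,310 finishes the deductible; £305 goes to coinsurance; 20% of £305 = £61. Cost to patient: £1,371. OOP to date £1,710.
Bill 3, £7,704: deductible met; 20% of £7,704 = £1,540.80. Cost to patient: £1,540.80. OOP to date £3,250.80.
Bill 4, £7,369: 20% coinsurance on £7,369 = £1,473.80. Patient pays £1,473.80; OOP now £4,724.60.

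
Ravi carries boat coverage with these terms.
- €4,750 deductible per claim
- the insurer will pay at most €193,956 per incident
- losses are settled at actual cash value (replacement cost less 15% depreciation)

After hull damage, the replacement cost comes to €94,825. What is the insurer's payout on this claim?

Depreciate 15%: the covered value is €94,825 × 0.85 = €80,601.25.
Subtract the deductible: €80,601.25 − €4,750 = €75,851.25.
€75,851.25 is within the €193,956 limit, so the insurer pays €75,851.25.

€75,851.25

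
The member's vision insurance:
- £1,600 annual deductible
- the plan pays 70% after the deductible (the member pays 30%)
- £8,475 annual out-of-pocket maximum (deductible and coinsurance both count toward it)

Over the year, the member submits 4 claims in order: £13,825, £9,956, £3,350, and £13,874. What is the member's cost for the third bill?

Bill 1, £13,825: £1,600 to deductible, leaving £12,225; coinsurance £12,225 × 30% = £3,667.50. Cost to member: £5,267.50. OOP to date £5,267.50.
Bill 2, £9,956: deductible met; 30% of £9,956 = £2,986.80. Cost to member: £2,986.80. OOP to date £8,254.30.
Bill 3, £3,350: deductible met; 30% of £3,350 = £1,005. Adding that to £8,254.30 gives £9,259.30, past the £8,475 cap; member pays only £8,475 − £8,254.30 = £220.70.

£220.70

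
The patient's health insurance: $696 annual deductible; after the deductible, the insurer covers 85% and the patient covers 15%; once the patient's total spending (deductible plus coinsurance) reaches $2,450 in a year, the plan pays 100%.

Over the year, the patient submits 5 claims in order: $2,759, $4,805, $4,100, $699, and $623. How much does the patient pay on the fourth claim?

#1 ($2,759): $696 finishes the deductible; $2,063 goes to coinsurance; coinsurance $2,063 × 15% = $309.45. Cost to patient: $1,005.45. OOP to date $1,005.45.
#2 ($4,805): 15% coinsurance on $4,805 = $720.75. Cost to patient: $720.75. OOP to date $1,726.20.
#3 ($4,100): deductible already satisfied, so patient's share is 15% × $4,100 = $615. Patient pays $615; OOP now $2,341.20.
#4 ($699): deductible met; 15% of $699 = $104.85. Patient pays $104.85; OOP now $2,446.05.

$104.85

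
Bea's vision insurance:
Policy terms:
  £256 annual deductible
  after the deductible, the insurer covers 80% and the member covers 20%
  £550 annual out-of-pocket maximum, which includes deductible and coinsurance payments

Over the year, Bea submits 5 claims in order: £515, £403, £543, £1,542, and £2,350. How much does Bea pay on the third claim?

£108.60

Bill 1, £515: deductible takes £256, £259 remains; coinsurance £259 × 20% = £51.80. Cost to member: £307.80. OOP to date £307.80.
Bill 2, £403: deductible met; 20% of £403 = £80.60. Member pays £80.60; OOP now £388.40.
Bill 3, £543: deductible met; 20% of £543 = £108.60. Member owes £108.60 (running OOP £497).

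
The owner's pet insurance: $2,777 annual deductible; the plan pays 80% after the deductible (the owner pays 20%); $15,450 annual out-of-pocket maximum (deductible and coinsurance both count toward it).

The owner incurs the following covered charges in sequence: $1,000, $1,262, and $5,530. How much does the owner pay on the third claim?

Claim 1 — $1,000: all of it applies to the deductible. Cost to owner: $1,000. OOP to date $1,000.
Claim 2 — $1,262: entire amount goes to the deductible. Cost to owner: $1,262. OOP to date $2,262.
Claim 3 — $5,530: deductible takes $515, $5,015 remains; 20% of $5,015 = $1,003. Owner owes $1,518 (running OOP $3,780).

$1,518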